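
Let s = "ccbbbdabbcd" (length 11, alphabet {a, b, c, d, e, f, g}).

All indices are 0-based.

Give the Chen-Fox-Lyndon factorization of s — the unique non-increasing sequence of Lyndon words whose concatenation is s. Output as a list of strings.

["c", "c", "bbbd", "abbcd"]

emit factor 1: 'c' (i=0, period=1)
emit factor 2: 'c' (i=1, period=1)
emit factor 3: 'bbbd' (i=2, period=4)
emit factor 4: 'abbcd' (i=6, period=5)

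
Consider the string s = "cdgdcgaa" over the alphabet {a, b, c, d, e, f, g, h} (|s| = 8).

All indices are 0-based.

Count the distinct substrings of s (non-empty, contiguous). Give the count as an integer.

32

sorted suffixes:
  #0 SA[0]=7  'a'
  #1 SA[1]=6  'aa'
  #2 SA[2]=0  'cdgdcgaa'
  #3 SA[3]=4  'cgaa'
  #4 SA[4]=3  'dcgaa'
  #5 SA[5]=1  'dgdcgaa'
  #6 SA[6]=5  'gaa'
  #7 SA[7]=2  'gdcgaa'

SA = [7, 6, 0, 4, 3, 1, 5, 2]
rank  pair      lcp
   1  s[7:],s[6:]  1  'a'
   2  s[6:],s[0:]  0  ''
   3  s[0:],s[4:]  1  'c'
   4  s[4:],s[3:]  0  ''
   5  s[3:],s[1:]  1  'd'
   6  s[1:],s[5:]  0  ''
   7  s[5:],s[2:]  1  'g'

n(n+1)/2 = 8·9/2 = 36
Σ LCP = 0 + 1 + 0 + 1 + 0 + 1 + 0 + 1 = 4
distinct = 36 − 4 = 32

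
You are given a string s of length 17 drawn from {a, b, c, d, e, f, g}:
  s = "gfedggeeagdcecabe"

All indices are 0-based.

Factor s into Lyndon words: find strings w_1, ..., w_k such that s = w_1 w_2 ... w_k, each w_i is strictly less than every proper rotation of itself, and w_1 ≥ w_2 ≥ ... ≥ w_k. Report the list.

["g", "f", "e", "dggee", "agdcec", "abe"]

emit factor 1: 'g' (i=0, period=1)
emit factor 2: 'f' (i=1, period=1)
emit factor 3: 'e' (i=2, period=1)
emit factor 4: 'dggee' (i=3, period=5)
emit factor 5: 'agdcec' (i=8, period=6)
emit factor 6: 'abe' (i=14, period=3)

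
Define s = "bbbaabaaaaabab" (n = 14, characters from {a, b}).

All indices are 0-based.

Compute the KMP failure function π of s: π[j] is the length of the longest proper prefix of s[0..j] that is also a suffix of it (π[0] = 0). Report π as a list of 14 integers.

[0, 1, 2, 0, 0, 1, 0, 0, 0, 0, 0, 1, 0, 1]

π[0] = 0
j=1 s[j]='b': π[1]=1 (border 'b')
j=2 s[j]='b': π[2]=2 (border 'bb')
j=3 s[j]='a': k: 2→1→0; π[3]=0 (border '')
j=4 s[j]='a': π[4]=0 (border '')
j=5 s[j]='b': π[5]=1 (border 'b')
j=6 s[j]='a': k: 1→0; π[6]=0 (border '')
j=7 s[j]='a': π[7]=0 (border '')
j=8 s[j]='a': π[8]=0 (border '')
j=9 s[j]='a': π[9]=0 (border '')
j=10 s[j]='a': π[10]=0 (border '')
j=11 s[j]='b': π[11]=1 (border 'b')
j=12 s[j]='a': k: 1→0; π[12]=0 (border '')
j=13 s[j]='b': π[13]=1 (border 'b')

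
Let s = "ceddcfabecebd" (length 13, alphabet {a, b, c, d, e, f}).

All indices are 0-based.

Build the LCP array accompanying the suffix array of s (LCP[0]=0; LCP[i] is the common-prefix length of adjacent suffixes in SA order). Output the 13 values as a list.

[0, 0, 1, 0, 2, 1, 0, 1, 1, 0, 1, 1, 0]

sorted suffixes:
  #0 SA[0]=6  'abecebd'
  #1 SA[1]=11  'bd'
  #2 SA[2]=7  'becebd'
  #3 SA[3]=9  'cebd'
  #4 SA[4]=0  'ceddcfabecebd'
  #5 SA[5]=4  'cfabecebd'
  #6 SA[6]=12  'd'
  #7 SA[7]=3  'dcfabecebd'
  #8 SA[8]=2  'ddcfabecebd'
  #9 SA[9]=10  'ebd'
  #10 SA[10]=8  'ecebd'
  #11 SA[11]=1  'eddcfabecebd'
  #12 SA[12]=5  'fabecebd'

SA = [6, 11, 7, 9, 0, 4, 12, 3, 2, 10, 8, 1, 5]
rank  pair      lcp
   1  s[6:],s[11:]  0  ''
   2  s[11:],s[7:]  1  'b'
   3  s[7:],s[9:]  0  ''
   4  s[9:],s[0:]  2  'ce'
   5  s[0:],s[4:]  1  'c'
   6  s[4:],s[12:]  0  ''
   7  s[12:],s[3:]  1  'd'
   8  s[3:],s[2:]  1  'd'
   9  s[2:],s[10:]  0  ''
  10  s[10:],s[8:]  1  'e'
  11  s[8:],s[1:]  1  'e'
  12  s[1:],s[5:]  0  ''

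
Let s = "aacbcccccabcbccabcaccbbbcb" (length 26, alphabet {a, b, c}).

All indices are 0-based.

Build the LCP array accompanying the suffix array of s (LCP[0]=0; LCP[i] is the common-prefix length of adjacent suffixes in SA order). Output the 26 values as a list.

[0, 1, 3, 1, 2, 0, 1, 2, 1, 2, 3, 2, 3, 0, 4, 2, 1, 2, 2, 4, 1, 5, 2, 2, 3, 4]

sorted suffixes:
  #0 SA[0]=0  'aacbcccccabcbccabcaccbbbcb'
  #1 SA[1]=15  'abcaccbbbcb'
  #2 SA[2]=9  'abcbccabcaccbbbcb'
  #3 SA[3]=1  'acbcccccabcbccabcaccbbbcb'
  #4 SA[4]=18  'accbbbcb'
  #5 SA[5]=25  'b'
  #6 SA[6]=21  'bbbcb'
  #7 SA[7]=22  'bbcb'
  #8 SA[8]=16  'bcaccbbbcb'
  #9 SA[9]=23  'bcb'
  #10 SA[10]=10  'bcbccabcaccbbbcb'
  #11 SA[11]=12  'bccabcaccbbbcb'
  #12 SA[12]=3  'bcccccabcbccabcaccbbbcb'
  #13 SA[13]=14  'cabcaccbbbcb'
  #14 SA[14]=8  'cabcbccabcaccbbbcb'
  #15 SA[15]=17  'caccbbbcb'
  #16 SA[16]=24  'cb'
  #17 SA[17]=20  'cbbbcb'
  #18 SA[18]=11  'cbccabcaccbbbcb'
  #19 SA[19]=2  'cbcccccabcbccabcaccbbbcb'
  #20 SA[20]=13  'ccabcaccbbbcb'
  #21 SA[21]=7  'ccabcbccabcaccbbbcb'
  #22 SA[22]=19  'ccbbbcb'
  #23 SA[23]=6  'cccabcbccabcaccbbbcb'
  #24 SA[24]=5  'ccccabcbccabcaccbbbcb'
  #25 SA[25]=4  'cccccabcbccabcaccbbbcb'

SA = [0, 15, 9, 1, 18, 25, 21, 22, 16, 23, 10, 12, 3, 14, 8, 17, 24, 20, 11, 2, 13, 7, 19, 6, 5, 4]
i: (SA[i-1],SA[i]) lcp shared
  1: (0,15) 1 'a'
  2: (15,9) 3 'abc'
  3: (9,1) 1 'a'
  4: (1,18) 2 'ac'
  5: (18,25) 0 ''
  6: (25,21) 1 'b'
  7: (21,22) 2 'bb'
  8: (22,16) 1 'b'
  9: (16,23) 2 'bc'
  10: (23,10) 3 'bcb'
  11: (10,12) 2 'bc'
  12: (12,3) 3 'bcc'
  13: (3,14) 0 ''
  14: (14,8) 4 'cabc'
  15: (8,17) 2 'ca'
  16: (17,24) 1 'c'
  17: (24,20) 2 'cb'
  18: (20,11) 2 'cb'
  19: (11,2) 4 'cbcc'
  20: (2,13) 1 'c'
  21: (13,7) 5 'ccabc'
  22: (7,19) 2 'cc'
  23: (19,6) 2 'cc'
  24: (6,5) 3 'ccc'
  25: (5,4) 4 'cccc'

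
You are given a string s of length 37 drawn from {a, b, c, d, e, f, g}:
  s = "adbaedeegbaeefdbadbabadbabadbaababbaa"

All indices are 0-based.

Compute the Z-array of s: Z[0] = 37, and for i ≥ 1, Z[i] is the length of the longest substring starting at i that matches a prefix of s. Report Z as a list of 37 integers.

[37, 0, 0, 1, 0, 0, 0, 0, 0, 0, 1, 0, 0, 0, 0, 0, 4, 0, 0, 1, 0, 4, 0, 0, 1, 0, 4, 0, 0, 1, 1, 0, 1, 0, 0, 1, 1]

Z[0]=37
i=1: outside box; Z[1]=0
i=2: outside box; Z[2]=0
i=3: outside box; Z[3]=1 scan→box=[3,4)
i=4: outside box; Z[4]=0
i=5: outside box; Z[5]=0
i=6: outside box; Z[6]=0
i=7: outside box; Z[7]=0
i=8: outside box; Z[8]=0
i=9: outside box; Z[9]=0
i=10: outside box; Z[10]=1 scan→box=[10,11)
i=11: outside box; Z[11]=0
i=12: outside box; Z[12]=0
i=13: outside box; Z[13]=0
i=14: outside box; Z[14]=0
i=15: outside box; Z[15]=0
i=16: outside box; Z[16]=4 scan→box=[16,20)
i=17: min(r-i=3, Z[1]=0)=0; Z[17]=0
i=18: min(r-i=2, Z[2]=0)=0; Z[18]=0
i=19: min(r-i=1, Z[3]=1)=1; Z[19]=1
i=20: outside box; Z[20]=0
i=21: outside box; Z[21]=4 scan→box=[21,25)
i=22: min(r-i=3, Z[1]=0)=0; Z[22]=0
i=23: min(r-i=2, Z[2]=0)=0; Z[23]=0
i=24: min(r-i=1, Z[3]=1)=1; Z[24]=1
i=25: outside box; Z[25]=0
i=26: outside box; Z[26]=4 scan→box=[26,30)
i=27: min(r-i=3, Z[1]=0)=0; Z[27]=0
i=28: min(r-i=2, Z[2]=0)=0; Z[28]=0
i=29: min(r-i=1, Z[3]=1)=1; Z[29]=1
i=30: outside box; Z[30]=1 scan→box=[30,31)
i=31: outside box; Z[31]=0
i=32: outside box; Z[32]=1 scan→box=[32,33)
i=33: outside box; Z[33]=0
i=34: outside box; Z[34]=0
i=35: outside box; Z[35]=1 scan→box=[35,36)
i=36: outside box; Z[36]=1 scan→box=[36,37)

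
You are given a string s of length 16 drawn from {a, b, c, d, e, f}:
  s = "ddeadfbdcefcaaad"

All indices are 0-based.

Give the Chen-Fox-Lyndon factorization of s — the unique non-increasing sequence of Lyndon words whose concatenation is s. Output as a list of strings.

emit factor 1: 'dde' (i=0, period=3)
emit factor 2: 'adfbdcefc' (i=3, period=9)
emit factor 3: 'aaad' (i=12, period=4)

["dde", "adfbdcefc", "aaad"]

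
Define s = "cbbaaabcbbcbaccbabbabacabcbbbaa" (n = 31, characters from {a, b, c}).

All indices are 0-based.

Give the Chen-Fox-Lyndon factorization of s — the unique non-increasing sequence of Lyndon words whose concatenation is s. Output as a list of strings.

emit factor 1: 'c' (i=0, period=1)
emit factor 2: 'b' (i=1, period=1)
emit factor 3: 'b' (i=2, period=1)
emit factor 4: 'aaabcbbcbaccbabbabacabcbbb' (i=3, period=26)
emit factor 5: 'a' (i=29, period=1)
emit factor 6: 'a' (i=30, period=1)

["c", "b", "b", "aaabcbbcbaccbabbabacabcbbb", "a", "a"]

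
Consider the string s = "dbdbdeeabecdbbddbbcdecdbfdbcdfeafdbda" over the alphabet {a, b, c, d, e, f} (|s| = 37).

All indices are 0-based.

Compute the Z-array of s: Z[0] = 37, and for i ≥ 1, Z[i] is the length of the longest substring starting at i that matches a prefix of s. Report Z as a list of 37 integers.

Z[0]=37
i=1: i≥r, start 0; Z[1]=0
i=2: i≥r, start 0; Z[2]=3 grow→box=[2,5)
i=3: min(r-i=2, Z[1]=0)=0; Z[3]=0
i=4: min(r-i=1, Z[2]=3)=1; Z[4]=1
i=5: i≥r, start 0; Z[5]=0
i=6: i≥r, start 0; Z[6]=0
i=7: i≥r, start 0; Z[7]=0
i=8: i≥r, start 0; Z[8]=0
i=9: i≥r, start 0; Z[9]=0
i=10: i≥r, start 0; Z[10]=0
i=11: i≥r, start 0; Z[11]=2 grow→box=[11,13)
i=12: min(r-i=1, Z[1]=0)=0; Z[12]=0
i=13: i≥r, start 0; Z[13]=0
i=14: i≥r, start 0; Z[14]=1 grow→box=[14,15)
i=15: i≥r, start 0; Z[15]=2 grow→box=[15,17)
i=16: min(r-i=1, Z[1]=0)=0; Z[16]=0
i=17: i≥r, start 0; Z[17]=0
i=18: i≥r, start 0; Z[18]=0
i=19: i≥r, start 0; Z[19]=1 grow→box=[19,20)
i=20: i≥r, start 0; Z[20]=0
i=21: i≥r, start 0; Z[21]=0
i=22: i≥r, start 0; Z[22]=2 grow→box=[22,24)
i=23: min(r-i=1, Z[1]=0)=0; Z[23]=0
i=24: i≥r, start 0; Z[24]=0
i=25: i≥r, start 0; Z[25]=2 grow→box=[25,27)
i=26: min(r-i=1, Z[1]=0)=0; Z[26]=0
i=27: i≥r, start 0; Z[27]=0
i=28: i≥r, start 0; Z[28]=1 grow→box=[28,29)
i=29: i≥r, start 0; Z[29]=0
i=30: i≥r, start 0; Z[30]=0
i=31: i≥r, start 0; Z[31]=0
i=32: i≥r, start 0; Z[32]=0
i=33: i≥r, start 0; Z[33]=3 grow→box=[33,36)
i=34: min(r-i=2, Z[1]=0)=0; Z[34]=0
i=35: min(r-i=1, Z[2]=3)=1; Z[35]=1
i=36: i≥r, start 0; Z[36]=0

[37, 0, 3, 0, 1, 0, 0, 0, 0, 0, 0, 2, 0, 0, 1, 2, 0, 0, 0, 1, 0, 0, 2, 0, 0, 2, 0, 0, 1, 0, 0, 0, 0, 3, 0, 1, 0]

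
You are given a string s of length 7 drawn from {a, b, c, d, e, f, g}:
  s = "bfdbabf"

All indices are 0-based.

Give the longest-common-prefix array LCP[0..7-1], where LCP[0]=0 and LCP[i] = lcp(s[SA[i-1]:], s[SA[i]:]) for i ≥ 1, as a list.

[0, 0, 1, 2, 0, 0, 1]

rank→(start, suffix):
  0 → (4, 'abf')
  1 → (3, 'babf')
  2 → (5, 'bf')
  3 → (0, 'bfdbabf')
  4 → (2, 'dbabf')
  5 → (6, 'f')
  6 → (1, 'fdbabf')

SA = [4, 3, 5, 0, 2, 6, 1]
[i] adj suffixes → lcp
  [1] 4/3 → 0 ('')
  [2] 3/5 → 1 ('b')
  [3] 5/0 → 2 ('bf')
  [4] 0/2 → 0 ('')
  [5] 2/6 → 0 ('')
  [6] 6/1 → 1 ('f')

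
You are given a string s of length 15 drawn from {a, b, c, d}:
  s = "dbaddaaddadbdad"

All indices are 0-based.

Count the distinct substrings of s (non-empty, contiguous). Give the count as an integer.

rank | idx | suffix
   0 |   5 | aaddadbdad
   1 |  13 | ad
   2 |   9 | adbdad
   3 |   2 | addaaddadbdad
   4 |   6 | addadbdad
   5 |   1 | baddaaddadbdad
   6 |  11 | bdad
   7 |  14 | d
   8 |   4 | daaddadbdad
   9 |  12 | dad
  10 |   8 | dadbdad
  11 |   0 | dbaddaaddadbdad
  12 |  10 | dbdad
  13 |   3 | ddaaddadbdad
  14 |   7 | ddadbdad

SA = [5, 13, 9, 2, 6, 1, 11, 14, 4, 12, 8, 0, 10, 3, 7]
rank  pair      lcp
   1  s[5:],s[13:]  1  'a'
   2  s[13:],s[9:]  2  'ad'
   3  s[9:],s[2:]  2  'ad'
   4  s[2:],s[6:]  4  'adda'
   5  s[6:],s[1:]  0  ''
   6  s[1:],s[11:]  1  'b'
   7  s[11:],s[14:]  0  ''
   8  s[14:],s[4:]  1  'd'
   9  s[4:],s[12:]  2  'da'
  10  s[12:],s[8:]  3  'dad'
  11  s[8:],s[0:]  1  'd'
  12  s[0:],s[10:]  2  'db'
  13  s[10:],s[3:]  1  'd'
  14  s[3:],s[7:]  3  'dda'

n(n+1)/2 = 15·16/2 = 120
Σ LCP = 0 + 1 + 2 + 2 + 4 + 0 + 1 + 0 + 1 + 2 + 3 + 1 + 2 + 1 + 3 = 23
distinct = 120 − 23 = 97

97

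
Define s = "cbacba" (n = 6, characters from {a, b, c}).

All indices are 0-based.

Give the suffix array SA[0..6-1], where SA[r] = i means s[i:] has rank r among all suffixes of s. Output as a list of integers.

[5, 2, 4, 1, 3, 0]

sorted suffixes:
  #0 SA[0]=5  'a'
  #1 SA[1]=2  'acba'
  #2 SA[2]=4  'ba'
  #3 SA[3]=1  'bacba'
  #4 SA[4]=3  'cba'
  #5 SA[5]=0  'cbacba'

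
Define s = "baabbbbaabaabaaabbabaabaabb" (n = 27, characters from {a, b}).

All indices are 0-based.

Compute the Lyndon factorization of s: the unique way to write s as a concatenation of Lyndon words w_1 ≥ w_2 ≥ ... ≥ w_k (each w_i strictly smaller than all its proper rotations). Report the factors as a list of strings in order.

emit factor 1: 'b' (i=0, period=1)
emit factor 2: 'aabbbb' (i=1, period=6)
emit factor 3: 'aab' (i=7, period=3)
emit factor 4: 'aab' (i=10, period=3)
emit factor 5: 'aaabbabaabaabb' (i=13, period=14)

["b", "aabbbb", "aab", "aab", "aaabbabaabaabb"]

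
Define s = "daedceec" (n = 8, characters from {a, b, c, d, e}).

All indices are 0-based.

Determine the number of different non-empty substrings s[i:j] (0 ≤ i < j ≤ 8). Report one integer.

32

rank→(start, suffix):
  0 → (1, 'aedceec')
  1 → (7, 'c')
  2 → (4, 'ceec')
  3 → (0, 'daedceec')
  4 → (3, 'dceec')
  5 → (6, 'ec')
  6 → (2, 'edceec')
  7 → (5, 'eec')

SA = [1, 7, 4, 0, 3, 6, 2, 5]
[i] adj suffixes → lcp
  [1] 1/7 → 0 ('')
  [2] 7/4 → 1 ('c')
  [3] 4/0 → 0 ('')
  [4] 0/3 → 1 ('d')
  [5] 3/6 → 0 ('')
  [6] 6/2 → 1 ('e')
  [7] 2/5 → 1 ('e')

n(n+1)/2 = 8·9/2 = 36
Σ LCP = 0 + 0 + 1 + 0 + 1 + 0 + 1 + 1 = 4
distinct = 36 − 4 = 32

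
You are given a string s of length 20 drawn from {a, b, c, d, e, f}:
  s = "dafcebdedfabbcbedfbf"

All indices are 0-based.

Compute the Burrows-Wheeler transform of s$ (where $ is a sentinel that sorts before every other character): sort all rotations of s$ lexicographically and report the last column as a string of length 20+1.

ffdabecfbf$beecdbbdda

rank  rotation               last
    0  $dafcebdedfabbcbedfbf  f
    1  abbcbedfbf$dafcebdedf  f
    2  afcebdedfabbcbedfbf$d  d
    3  bbcbedfbf$dafcebdedfa  a
    4  bcbedfbf$dafcebdedfab  b
    5  bdedfabbcbedfbf$dafce  e
    6  bedfbf$dafcebdedfabbc  c
    7  bf$dafcebdedfabbcbedf  f
    8  cbedfbf$dafcebdedfabb  b
    9  cebdedfabbcbedfbf$daf  f
   10  dafcebdedfabbcbedfbf$  $
   11  dedfabbcbedfbf$dafceb  b
   12  dfabbcbedfbf$dafcebde  e
   13  dfbf$dafcebdedfabbcbe  e
   14  ebdedfabbcbedfbf$dafc  c
   15  edfabbcbedfbf$dafcebd  d
   16  edfbf$dafcebdedfabbcb  b
   17  f$dafcebdedfabbcbedfb  b
   18  fabbcbedfbf$dafcebded  d
   19  fbf$dafcebdedfabbcbed  d
   20  fcebdedfabbcbedfbf$da  a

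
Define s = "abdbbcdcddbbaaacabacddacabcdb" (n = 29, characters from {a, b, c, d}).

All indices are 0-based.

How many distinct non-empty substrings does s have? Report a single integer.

389

rank→(start, suffix):
  0 → (12, 'aaacabacddacabcdb')
  1 → (13, 'aacabacddacabcdb')
  2 → (16, 'abacddacabcdb')
  3 → (24, 'abcdb')
  4 → (0, 'abdbbcdcddbbaaacabacddacabcdb')
  5 → (14, 'acabacddacabcdb')
  6 → (22, 'acabcdb')
  7 → (18, 'acddacabcdb')
  8 → (28, 'b')
  9 → (11, 'baaacabacddacabcdb')
  10 → (17, 'bacddacabcdb')
  11 → (10, 'bbaaacabacddacabcdb')
  12 → (3, 'bbcdcddbbaaacabacddacabcdb')
  13 → (25, 'bcdb')
  14 → (4, 'bcdcddbbaaacabacddacabcdb')
  15 → (1, 'bdbbcdcddbbaaacabacddacabcdb')
  16 → (15, 'cabacddacabcdb')
  17 → (23, 'cabcdb')
  18 → (26, 'cdb')
  19 → (5, 'cdcddbbaaacabacddacabcdb')
  20 → (19, 'cddacabcdb')
  21 → (7, 'cddbbaaacabacddacabcdb')
  22 → (21, 'dacabcdb')
  23 → (27, 'db')
  24 → (9, 'dbbaaacabacddacabcdb')
  25 → (2, 'dbbcdcddbbaaacabacddacabcdb')
  26 → (6, 'dcddbbaaacabacddacabcdb')
  27 → (20, 'ddacabcdb')
  28 → (8, 'ddbbaaacabacddacabcdb')

SA = [12, 13, 16, 24, 0, 14, 22, 18, 28, 11, 17, 10, 3, 25, 4, 1, 15, 23, 26, 5, 19, 7, 21, 27, 9, 2, 6, 20, 8]
rank  pair      lcp
   1  s[12:],s[13:]  2  'aa'
   2  s[13:],s[16:]  1  'a'
   3  s[16:],s[24:]  2  'ab'
   4  s[24:],s[0:]  2  'ab'
   5  s[0:],s[14:]  1  'a'
   6  s[14:],s[22:]  4  'acab'
   7  s[22:],s[18:]  2  'ac'
   8  s[18:],s[28:]  0  ''
   9  s[28:],s[11:]  1  'b'
  10  s[11:],s[17:]  2  'ba'
  11  s[17:],s[10:]  1  'b'
  12  s[10:],s[3:]  2  'bb'
  13  s[3:],s[25:]  1  'b'
  14  s[25:],s[4:]  3  'bcd'
  15  s[4:],s[1:]  1  'b'
  16  s[1:],s[15:]  0  ''
  17  s[15:],s[23:]  3  'cab'
  18  s[23:],s[26:]  1  'c'
  19  s[26:],s[5:]  2  'cd'
  20  s[5:],s[19:]  2  'cd'
  21  s[19:],s[7:]  3  'cdd'
  22  s[7:],s[21:]  0  ''
  23  s[21:],s[27:]  1  'd'
  24  s[27:],s[9:]  2  'db'
  25  s[9:],s[2:]  3  'dbb'
  26  s[2:],s[6:]  1  'd'
  27  s[6:],s[20:]  1  'd'
  28  s[20:],s[8:]  2  'dd'

n(n+1)/2 = 29·30/2 = 435
Σ LCP = 0 + 2 + 1 + 2 + 2 + 1 + 4 + 2 + 0 + 1 + 2 + 1 + 2 + 1 + 3 + 1 + 0 + 3 + 1 + 2 + 2 + 3 + 0 + 1 + 2 + 3 + 1 + 1 + 2 = 46
distinct = 435 − 46 = 389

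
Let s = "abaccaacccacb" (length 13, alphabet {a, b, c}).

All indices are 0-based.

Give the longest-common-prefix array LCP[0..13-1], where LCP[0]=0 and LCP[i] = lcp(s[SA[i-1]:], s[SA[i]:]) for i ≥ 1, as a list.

[0, 1, 1, 2, 3, 0, 1, 0, 2, 1, 1, 3, 2]

rank | idx | suffix
   0 |   5 | aacccacb
   1 |   0 | abaccaacccacb
   2 |  10 | acb
   3 |   2 | accaacccacb
   4 |   6 | acccacb
   5 |  12 | b
   6 |   1 | baccaacccacb
   7 |   4 | caacccacb
   8 |   9 | cacb
   9 |  11 | cb
  10 |   3 | ccaacccacb
  11 |   8 | ccacb
  12 |   7 | cccacb

SA = [5, 0, 10, 2, 6, 12, 1, 4, 9, 11, 3, 8, 7]
rank  pair      lcp
   1  s[5:],s[0:]  1  'a'
   2  s[0:],s[10:]  1  'a'
   3  s[10:],s[2:]  2  'ac'
   4  s[2:],s[6:]  3  'acc'
   5  s[6:],s[12:]  0  ''
   6  s[12:],s[1:]  1  'b'
   7  s[1:],s[4:]  0  ''
   8  s[4:],s[9:]  2  'ca'
   9  s[9:],s[11:]  1  'c'
  10  s[11:],s[3:]  1  'c'
  11  s[3:],s[8:]  3  'cca'
  12  s[8:],s[7:]  2  'cc'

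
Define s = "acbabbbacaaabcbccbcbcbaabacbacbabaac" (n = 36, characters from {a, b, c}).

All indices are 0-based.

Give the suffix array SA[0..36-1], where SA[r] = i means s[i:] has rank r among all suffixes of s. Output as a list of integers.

[9, 22, 10, 33, 31, 23, 3, 11, 34, 7, 28, 0, 25, 21, 32, 30, 2, 6, 27, 24, 5, 4, 19, 17, 12, 14, 35, 8, 20, 29, 1, 26, 18, 16, 13, 15]

rank | idx | suffix
   0 |   9 | aaabcbccbcbcbaabacbacbabaac
   1 |  22 | aabacbacbabaac
   2 |  10 | aabcbccbcbcbaabacbacbabaac
   3 |  33 | aac
   4 |  31 | abaac
   5 |  23 | abacbacbabaac
   6 |   3 | abbbacaaabcbccbcbcbaabacbacbabaac
   7 |  11 | abcbccbcbcbaabacbacbabaac
   8 |  34 | ac
   9 |   7 | acaaabcbccbcbcbaabacbacbabaac
  10 |  28 | acbabaac
  11 |   0 | acbabbbacaaabcbccbcbcbaabacbacbabaac
  12 |  25 | acbacbabaac
  13 |  21 | baabacbacbabaac
  14 |  32 | baac
  15 |  30 | babaac
  16 |   2 | babbbacaaabcbccbcbcbaabacbacbabaac
  17 |   6 | bacaaabcbccbcbcbaabacbacbabaac
  18 |  27 | bacbabaac
  19 |  24 | bacbacbabaac
  20 |   5 | bbacaaabcbccbcbcbaabacbacbabaac
  21 |   4 | bbbacaaabcbccbcbcbaabacbacbabaac
  22 |  19 | bcbaabacbacbabaac
  23 |  17 | bcbcbaabacbacbabaac
  24 |  12 | bcbccbcbcbaabacbacbabaac
  25 |  14 | bccbcbcbaabacbacbabaac
  26 |  35 | c
  27 |   8 | caaabcbccbcbcbaabacbacbabaac
  28 |  20 | cbaabacbacbabaac
  29 |  29 | cbabaac
  30 |   1 | cbabbbacaaabcbccbcbcbaabacbacbabaac
  31 |  26 | cbacbabaac
  32 |  18 | cbcbaabacbacbabaac
  33 |  16 | cbcbcbaabacbacbabaac
  34 |  13 | cbccbcbcbaabacbacbabaac
  35 |  15 | ccbcbcbaabacbacbabaac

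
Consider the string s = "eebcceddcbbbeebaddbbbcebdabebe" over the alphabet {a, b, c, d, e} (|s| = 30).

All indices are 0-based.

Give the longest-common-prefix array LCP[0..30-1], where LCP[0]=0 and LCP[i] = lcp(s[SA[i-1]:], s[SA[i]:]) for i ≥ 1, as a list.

[0, 1, 0, 1, 3, 2, 2, 1, 2, 1, 1, 2, 2, 0, 1, 1, 2, 0, 1, 1, 1, 2, 0, 1, 2, 2, 2, 1, 1, 3]

rank | idx | suffix
   0 |  25 | abebe
   1 |  15 | addbbbcebdabebe
   2 |  14 | baddbbbcebdabebe
   3 |  18 | bbbcebdabebe
   4 |   9 | bbbeebaddbbbcebdabebe
   5 |  19 | bbcebdabebe
   6 |  10 | bbeebaddbbbcebdabebe
   7 |   2 | bcceddcbbbeebaddbbbcebdabebe
   8 |  20 | bcebdabebe
   9 |  23 | bdabebe
  10 |  28 | be
  11 |  26 | bebe
  12 |  11 | beebaddbbbcebdabebe
  13 |   8 | cbbbeebaddbbbcebdabebe
  14 |   3 | cceddcbbbeebaddbbbcebdabebe
  15 |  21 | cebdabebe
  16 |   4 | ceddcbbbeebaddbbbcebdabebe
  17 |  24 | dabebe
  18 |  17 | dbbbcebdabebe
  19 |   7 | dcbbbeebaddbbbcebdabebe
  20 |  16 | ddbbbcebdabebe
  21 |   6 | ddcbbbeebaddbbbcebdabebe
  22 |  29 | e
  23 |  13 | ebaddbbbcebdabebe
  24 |   1 | ebcceddcbbbeebaddbbbcebdabebe
  25 |  22 | ebdabebe
  26 |  27 | ebe
  27 |   5 | eddcbbbeebaddbbbcebdabebe
  28 |  12 | eebaddbbbcebdabebe
  29 |   0 | eebcceddcbbbeebaddbbbcebdabebe

SA = [25, 15, 14, 18, 9, 19, 10, 2, 20, 23, 28, 26, 11, 8, 3, 21, 4, 24, 17, 7, 16, 6, 29, 13, 1, 22, 27, 5, 12, 0]
rank  pair      lcp
   1  s[25:],s[15:]  1  'a'
   2  s[15:],s[14:]  0  ''
   3  s[14:],s[18:]  1  'b'
   4  s[18:],s[9:]  3  'bbb'
   5  s[9:],s[19:]  2  'bb'
   6  s[19:],s[10:]  2  'bb'
   7  s[10:],s[2:]  1  'b'
   8  s[2:],s[20:]  2  'bc'
   9  s[20:],s[23:]  1  'b'
  10  s[23:],s[28:]  1  'b'
  11  s[28:],s[26:]  2  'be'
  12  s[26:],s[11:]  2  'be'
  13  s[11:],s[8:]  0  ''
  14  s[8:],s[3:]  1  'c'
  15  s[3:],s[21:]  1  'c'
  16  s[21:],s[4:]  2  'ce'
  17  s[4:],s[24:]  0  ''
  18  s[24:],s[17:]  1  'd'
  19  s[17:],s[7:]  1  'd'
  20  s[7:],s[16:]  1  'd'
  21  s[16:],s[6:]  2  'dd'
  22  s[6:],s[29:]  0  ''
  23  s[29:],s[13:]  1  'e'
  24  s[13:],s[1:]  2  'eb'
  25  s[1:],s[22:]  2  'eb'
  26  s[22:],s[27:]  2  'eb'
  27  s[27:],s[5:]  1  'e'
  28  s[5:],s[12:]  1  'e'
  29  s[12:],s[0:]  3  'eeb'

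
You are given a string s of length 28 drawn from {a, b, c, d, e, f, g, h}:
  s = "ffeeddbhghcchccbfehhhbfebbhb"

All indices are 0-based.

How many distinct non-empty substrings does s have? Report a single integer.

375

rank | idx | suffix
   0 |  27 | b
   1 |  24 | bbhb
   2 |  21 | bfebbhb
   3 |  15 | bfehhhbfebbhb
   4 |  25 | bhb
   5 |   6 | bhghcchccbfehhhbfebbhb
   6 |  14 | cbfehhhbfebbhb
   7 |  13 | ccbfehhhbfebbhb
   8 |  10 | cchccbfehhhbfebbhb
   9 |  11 | chccbfehhhbfebbhb
  10 |   5 | dbhghcchccbfehhhbfebbhb
  11 |   4 | ddbhghcchccbfehhhbfebbhb
  12 |  23 | ebbhb
  13 |   3 | eddbhghcchccbfehhhbfebbhb
  14 |   2 | eeddbhghcchccbfehhhbfebbhb
  15 |  17 | ehhhbfebbhb
  16 |  22 | febbhb
  17 |   1 | feeddbhghcchccbfehhhbfebbhb
  18 |  16 | fehhhbfebbhb
  19 |   0 | ffeeddbhghcchccbfehhhbfebbhb
  20 |   8 | ghcchccbfehhhbfebbhb
  21 |  26 | hb
  22 |  20 | hbfebbhb
  23 |  12 | hccbfehhhbfebbhb
  24 |   9 | hcchccbfehhhbfebbhb
  25 |   7 | hghcchccbfehhhbfebbhb
  26 |  19 | hhbfebbhb
  27 |  18 | hhhbfebbhb

SA = [27, 24, 21, 15, 25, 6, 14, 13, 10, 11, 5, 4, 23, 3, 2, 17, 22, 1, 16, 0, 8, 26, 20, 12, 9, 7, 19, 18]
i: (SA[i-1],SA[i]) lcp shared
  1: (27,24) 1 'b'
  2: (24,21) 1 'b'
  3: (21,15) 3 'bfe'
  4: (15,25) 1 'b'
  5: (25,6) 2 'bh'
  6: (6,14) 0 ''
  7: (14,13) 1 'c'
  8: (13,10) 2 'cc'
  9: (10,11) 1 'c'
  10: (11,5) 0 ''
  11: (5,4) 1 'd'
  12: (4,23) 0 ''
  13: (23,3) 1 'e'
  14: (3,2) 1 'e'
  15: (2,17) 1 'e'
  16: (17,22) 0 ''
  17: (22,1) 2 'fe'
  18: (1,16) 2 'fe'
  19: (16,0) 1 'f'
  20: (0,8) 0 ''
  21: (8,26) 0 ''
  22: (26,20) 2 'hb'
  23: (20,12) 1 'h'
  24: (12,9) 3 'hcc'
  25: (9,7) 1 'h'
  26: (7,19) 1 'h'
  27: (19,18) 2 'hh'

n(n+1)/2 = 28·29/2 = 406
Σ LCP = 0 + 1 + 1 + 3 + 1 + 2 + 0 + 1 + 2 + 1 + 0 + 1 + 0 + 1 + 1 + 1 + 0 + 2 + 2 + 1 + 0 + 0 + 2 + 1 + 3 + 1 + 1 + 2 = 31
distinct = 406 − 31 = 375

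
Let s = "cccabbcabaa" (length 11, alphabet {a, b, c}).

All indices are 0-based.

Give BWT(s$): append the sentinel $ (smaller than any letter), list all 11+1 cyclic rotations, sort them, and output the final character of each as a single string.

aabccaabbcc$

rank  rotation      last
    0  $cccabbcabaa  a
    1  a$cccabbcaba  a
    2  aa$cccabbcab  b
    3  abaa$cccabbc  c
    4  abbcabaa$ccc  c
    5  baa$cccabbca  a
    6  bbcabaa$ccca  a
    7  bcabaa$cccab  b
    8  cabaa$cccabb  b
    9  cabbcabaa$cc  c
   10  ccabbcabaa$c  c
   11  cccabbcabaa$  $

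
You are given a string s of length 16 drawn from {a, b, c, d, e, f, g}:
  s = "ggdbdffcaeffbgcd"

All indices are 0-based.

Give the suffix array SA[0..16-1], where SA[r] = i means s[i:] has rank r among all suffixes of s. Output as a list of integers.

[8, 3, 12, 7, 14, 15, 2, 4, 9, 11, 6, 10, 5, 13, 1, 0]

rank | idx | suffix
   0 |   8 | aeffbgcd
   1 |   3 | bdffcaeffbgcd
   2 |  12 | bgcd
   3 |   7 | caeffbgcd
   4 |  14 | cd
   5 |  15 | d
   6 |   2 | dbdffcaeffbgcd
   7 |   4 | dffcaeffbgcd
   8 |   9 | effbgcd
   9 |  11 | fbgcd
  10 |   6 | fcaeffbgcd
  11 |  10 | ffbgcd
  12 |   5 | ffcaeffbgcd
  13 |  13 | gcd
  14 |   1 | gdbdffcaeffbgcd
  15 |   0 | ggdbdffcaeffbgcd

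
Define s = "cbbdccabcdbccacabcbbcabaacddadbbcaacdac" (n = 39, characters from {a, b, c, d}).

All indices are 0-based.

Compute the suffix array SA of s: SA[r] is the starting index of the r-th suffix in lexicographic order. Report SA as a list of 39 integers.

[33, 23, 21, 15, 6, 37, 13, 34, 24, 28, 22, 30, 18, 1, 31, 19, 16, 10, 7, 2, 38, 32, 20, 14, 5, 12, 17, 0, 4, 11, 35, 8, 25, 36, 27, 29, 9, 3, 26]

rank | idx | suffix
   0 |  33 | aacdac
   1 |  23 | aacddadbbcaacdac
   2 |  21 | abaacddadbbcaacdac
   3 |  15 | abcbbcabaacddadbbcaacdac
   4 |   6 | abcdbccacabcbbcabaacddadbbcaacdac
   5 |  37 | ac
   6 |  13 | acabcbbcabaacddadbbcaacdac
   7 |  34 | acdac
   8 |  24 | acddadbbcaacdac
   9 |  28 | adbbcaacdac
  10 |  22 | baacddadbbcaacdac
  11 |  30 | bbcaacdac
  12 |  18 | bbcabaacddadbbcaacdac
  13 |   1 | bbdccabcdbccacabcbbcabaacddadbbcaacdac
  14 |  31 | bcaacdac
  15 |  19 | bcabaacddadbbcaacdac
  16 |  16 | bcbbcabaacddadbbcaacdac
  17 |  10 | bccacabcbbcabaacddadbbcaacdac
  18 |   7 | bcdbccacabcbbcabaacddadbbcaacdac
  19 |   2 | bdccabcdbccacabcbbcabaacddadbbcaacdac
  20 |  38 | c
  21 |  32 | caacdac
  22 |  20 | cabaacddadbbcaacdac
  23 |  14 | cabcbbcabaacddadbbcaacdac
  24 |   5 | cabcdbccacabcbbcabaacddadbbcaacdac
  25 |  12 | cacabcbbcabaacddadbbcaacdac
  26 |  17 | cbbcabaacddadbbcaacdac
  27 |   0 | cbbdccabcdbccacabcbbcabaacddadbbcaacdac
  28 |   4 | ccabcdbccacabcbbcabaacddadbbcaacdac
  29 |  11 | ccacabcbbcabaacddadbbcaacdac
  30 |  35 | cdac
  31 |   8 | cdbccacabcbbcabaacddadbbcaacdac
  32 |  25 | cddadbbcaacdac
  33 |  36 | dac
  34 |  27 | dadbbcaacdac
  35 |  29 | dbbcaacdac
  36 |   9 | dbccacabcbbcabaacddadbbcaacdac
  37 |   3 | dccabcdbccacabcbbcabaacddadbbcaacdac
  38 |  26 | ddadbbcaacdac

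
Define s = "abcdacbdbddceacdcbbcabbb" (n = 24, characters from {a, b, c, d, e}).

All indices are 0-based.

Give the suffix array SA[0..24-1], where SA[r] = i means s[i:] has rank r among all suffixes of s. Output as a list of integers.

rank | idx | suffix
   0 |  20 | abbb
   1 |   0 | abcdacbdbddceacdcbbcabbb
   2 |   4 | acbdbddceacdcbbcabbb
   3 |  13 | acdcbbcabbb
   4 |  23 | b
   5 |  22 | bb
   6 |  21 | bbb
   7 |  17 | bbcabbb
   8 |  18 | bcabbb
   9 |   1 | bcdacbdbddceacdcbbcabbb
  10 |   6 | bdbddceacdcbbcabbb
  11 |   8 | bddceacdcbbcabbb
  12 |  19 | cabbb
  13 |  16 | cbbcabbb
  14 |   5 | cbdbddceacdcbbcabbb
  15 |   2 | cdacbdbddceacdcbbcabbb
  16 |  14 | cdcbbcabbb
  17 |  11 | ceacdcbbcabbb
  18 |   3 | dacbdbddceacdcbbcabbb
  19 |   7 | dbddceacdcbbcabbb
  20 |  15 | dcbbcabbb
  21 |  10 | dceacdcbbcabbb
  22 |   9 | ddceacdcbbcabbb
  23 |  12 | eacdcbbcabbb

[20, 0, 4, 13, 23, 22, 21, 17, 18, 1, 6, 8, 19, 16, 5, 2, 14, 11, 3, 7, 15, 10, 9, 12]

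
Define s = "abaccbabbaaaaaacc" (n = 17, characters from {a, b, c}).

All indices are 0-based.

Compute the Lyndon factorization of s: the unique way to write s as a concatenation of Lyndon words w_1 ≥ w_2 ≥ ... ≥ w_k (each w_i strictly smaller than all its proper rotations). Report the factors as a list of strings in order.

emit factor 1: 'abaccbabb' (i=0, period=9)
emit factor 2: 'aaaaaacc' (i=9, period=8)

["abaccbabb", "aaaaaacc"]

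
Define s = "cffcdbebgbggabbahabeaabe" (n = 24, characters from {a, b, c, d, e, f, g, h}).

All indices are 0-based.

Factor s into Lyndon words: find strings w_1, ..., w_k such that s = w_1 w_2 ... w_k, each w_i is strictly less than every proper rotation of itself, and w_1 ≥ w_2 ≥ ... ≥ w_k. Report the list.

emit factor 1: 'cff' (i=0, period=3)
emit factor 2: 'cd' (i=3, period=2)
emit factor 3: 'bebgbgg' (i=5, period=7)
emit factor 4: 'abbahabe' (i=12, period=8)
emit factor 5: 'aabe' (i=20, period=4)

["cff", "cd", "bebgbgg", "abbahabe", "aabe"]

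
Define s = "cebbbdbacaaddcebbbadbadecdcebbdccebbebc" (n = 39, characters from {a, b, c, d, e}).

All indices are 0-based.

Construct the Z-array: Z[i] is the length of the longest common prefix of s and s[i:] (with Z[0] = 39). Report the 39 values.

Z[0]=39
i=1: i≥r, start 0; Z[1]=0
i=2: i≥r, start 0; Z[2]=0
i=3: i≥r, start 0; Z[3]=0
i=4: i≥r, start 0; Z[4]=0
i=5: i≥r, start 0; Z[5]=0
i=6: i≥r, start 0; Z[6]=0
i=7: i≥r, start 0; Z[7]=0
i=8: i≥r, start 0; Z[8]=1 scan→box=[8,9)
i=9: i≥r, start 0; Z[9]=0
i=10: i≥r, start 0; Z[10]=0
i=11: i≥r, start 0; Z[11]=0
i=12: i≥r, start 0; Z[12]=0
i=13: i≥r, start 0; Z[13]=5 scan→box=[13,18)
i=14: min(r-i=4, Z[1]=0)=0; Z[14]=0
i=15: min(r-i=3, Z[2]=0)=0; Z[15]=0
i=16: min(r-i=2, Z[3]=0)=0; Z[16]=0
i=17: min(r-i=1, Z[4]=0)=0; Z[17]=0
i=18: i≥r, start 0; Z[18]=0
i=19: i≥r, start 0; Z[19]=0
i=20: i≥r, start 0; Z[20]=0
i=21: i≥r, start 0; Z[21]=0
i=22: i≥r, start 0; Z[22]=0
i=23: i≥r, start 0; Z[23]=0
i=24: i≥r, start 0; Z[24]=1 scan→box=[24,25)
i=25: i≥r, start 0; Z[25]=0
i=26: i≥r, start 0; Z[26]=4 scan→box=[26,30)
i=27: min(r-i=3, Z[1]=0)=0; Z[27]=0
i=28: min(r-i=2, Z[2]=0)=0; Z[28]=0
i=29: min(r-i=1, Z[3]=0)=0; Z[29]=0
i=30: i≥r, start 0; Z[30]=0
i=31: i≥r, start 0; Z[31]=1 scan→box=[31,32)
i=32: i≥r, start 0; Z[32]=4 scan→box=[32,36)
i=33: min(r-i=3, Z[1]=0)=0; Z[33]=0
i=34: min(r-i=2, Z[2]=0)=0; Z[34]=0
i=35: min(r-i=1, Z[3]=0)=0; Z[35]=0
i=36: i≥r, start 0; Z[36]=0
i=37: i≥r, start 0; Z[37]=0
i=38: i≥r, start 0; Z[38]=1 scan→box=[38,39)

[39, 0, 0, 0, 0, 0, 0, 0, 1, 0, 0, 0, 0, 5, 0, 0, 0, 0, 0, 0, 0, 0, 0, 0, 1, 0, 4, 0, 0, 0, 0, 1, 4, 0, 0, 0, 0, 0, 1]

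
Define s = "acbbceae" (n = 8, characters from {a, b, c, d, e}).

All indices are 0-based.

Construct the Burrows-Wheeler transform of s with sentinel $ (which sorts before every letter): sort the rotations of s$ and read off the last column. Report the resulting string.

e$ecbabac

rank  rotation   last
    0  $acbbceae  e
    1  acbbceae$  $
    2  ae$acbbce  e
    3  bbceae$ac  c
    4  bceae$acb  b
    5  cbbceae$a  a
    6  ceae$acbb  b
    7  e$acbbcea  a
    8  eae$acbbc  c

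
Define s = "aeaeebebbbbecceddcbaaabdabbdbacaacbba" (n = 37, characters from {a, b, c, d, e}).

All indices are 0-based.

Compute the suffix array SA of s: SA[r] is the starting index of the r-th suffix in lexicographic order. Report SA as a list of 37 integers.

rank | idx | suffix
   0 |  36 | a
   1 |  19 | aaabdabbdbacaacbba
   2 |  20 | aabdabbdbacaacbba
   3 |  31 | aacbba
   4 |  24 | abbdbacaacbba
   5 |  21 | abdabbdbacaacbba
   6 |  29 | acaacbba
   7 |  32 | acbba
   8 |   0 | aeaeebebbbbecceddcbaaabdabbdbacaacbba
   9 |   2 | aeebebbbbecceddcbaaabdabbdbacaacbba
  10 |  35 | ba
  11 |  18 | baaabdabbdbacaacbba
  12 |  28 | bacaacbba
  13 |  34 | bba
  14 |   7 | bbbbecceddcbaaabdabbdbacaacbba
  15 |   8 | bbbecceddcbaaabdabbdbacaacbba
  16 |  25 | bbdbacaacbba
  17 |   9 | bbecceddcbaaabdabbdbacaacbba
  18 |  22 | bdabbdbacaacbba
  19 |  26 | bdbacaacbba
  20 |   5 | bebbbbecceddcbaaabdabbdbacaacbba
  21 |  10 | becceddcbaaabdabbdbacaacbba
  22 |  30 | caacbba
  23 |  17 | cbaaabdabbdbacaacbba
  24 |  33 | cbba
  25 |  12 | cceddcbaaabdabbdbacaacbba
  26 |  13 | ceddcbaaabdabbdbacaacbba
  27 |  23 | dabbdbacaacbba
  28 |  27 | dbacaacbba
  29 |  16 | dcbaaabdabbdbacaacbba
  30 |  15 | ddcbaaabdabbdbacaacbba
  31 |   1 | eaeebebbbbecceddcbaaabdabbdbacaacbba
  32 |   6 | ebbbbecceddcbaaabdabbdbacaacbba
  33 |   4 | ebebbbbecceddcbaaabdabbdbacaacbba
  34 |  11 | ecceddcbaaabdabbdbacaacbba
  35 |  14 | eddcbaaabdabbdbacaacbba
  36 |   3 | eebebbbbecceddcbaaabdabbdbacaacbba

[36, 19, 20, 31, 24, 21, 29, 32, 0, 2, 35, 18, 28, 34, 7, 8, 25, 9, 22, 26, 5, 10, 30, 17, 33, 12, 13, 23, 27, 16, 15, 1, 6, 4, 11, 14, 3]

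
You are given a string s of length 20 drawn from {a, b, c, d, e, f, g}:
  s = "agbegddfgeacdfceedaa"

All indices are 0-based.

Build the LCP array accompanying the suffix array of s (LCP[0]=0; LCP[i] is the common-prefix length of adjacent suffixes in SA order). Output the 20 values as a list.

sorted suffixes:
  #0 SA[0]=19  'a'
  #1 SA[1]=18  'aa'
  #2 SA[2]=10  'acdfceedaa'
  #3 SA[3]=0  'agbegddfgeacdfceedaa'
  #4 SA[4]=2  'begddfgeacdfceedaa'
  #5 SA[5]=11  'cdfceedaa'
  #6 SA[6]=14  'ceedaa'
  #7 SA[7]=17  'daa'
  #8 SA[8]=5  'ddfgeacdfceedaa'
  #9 SA[9]=12  'dfceedaa'
  #10 SA[10]=6  'dfgeacdfceedaa'
  #11 SA[11]=9  'eacdfceedaa'
  #12 SA[12]=16  'edaa'
  #13 SA[13]=15  'eedaa'
  #14 SA[14]=3  'egddfgeacdfceedaa'
  #15 SA[15]=13  'fceedaa'
  #16 SA[16]=7  'fgeacdfceedaa'
  #17 SA[17]=1  'gbegddfgeacdfceedaa'
  #18 SA[18]=4  'gddfgeacdfceedaa'
  #19 SA[19]=8  'geacdfceedaa'

SA = [19, 18, 10, 0, 2, 11, 14, 17, 5, 12, 6, 9, 16, 15, 3, 13, 7, 1, 4, 8]
[i] adj suffixes → lcp
  [1] 19/18 → 1 ('a')
  [2] 18/10 → 1 ('a')
  [3] 10/0 → 1 ('a')
  [4] 0/2 → 0 ('')
  [5] 2/11 → 0 ('')
  [6] 11/14 → 1 ('c')
  [7] 14/17 → 0 ('')
  [8] 17/5 → 1 ('d')
  [9] 5/12 → 1 ('d')
  [10] 12/6 → 2 ('df')
  [11] 6/9 → 0 ('')
  [12] 9/16 → 1 ('e')
  [13] 16/15 → 1 ('e')
  [14] 15/3 → 1 ('e')
  [15] 3/13 → 0 ('')
  [16] 13/7 → 1 ('f')
  [17] 7/1 → 0 ('')
  [18] 1/4 → 1 ('g')
  [19] 4/8 → 1 ('g')

[0, 1, 1, 1, 0, 0, 1, 0, 1, 1, 2, 0, 1, 1, 1, 0, 1, 0, 1, 1]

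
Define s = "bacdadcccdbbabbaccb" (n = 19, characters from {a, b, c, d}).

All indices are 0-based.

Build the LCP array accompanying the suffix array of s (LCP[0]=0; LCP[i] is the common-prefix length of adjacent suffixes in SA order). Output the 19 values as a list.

rank→(start, suffix):
  0 → (12, 'abbaccb')
  1 → (15, 'accb')
  2 → (1, 'acdadcccdbbabbaccb')
  3 → (4, 'adcccdbbabbaccb')
  4 → (18, 'b')
  5 → (11, 'babbaccb')
  6 → (14, 'baccb')
  7 → (0, 'bacdadcccdbbabbaccb')
  8 → (10, 'bbabbaccb')
  9 → (13, 'bbaccb')
  10 → (17, 'cb')
  11 → (16, 'ccb')
  12 → (6, 'cccdbbabbaccb')
  13 → (7, 'ccdbbabbaccb')
  14 → (2, 'cdadcccdbbabbaccb')
  15 → (8, 'cdbbabbaccb')
  16 → (3, 'dadcccdbbabbaccb')
  17 → (9, 'dbbabbaccb')
  18 → (5, 'dcccdbbabbaccb')

SA = [12, 15, 1, 4, 18, 11, 14, 0, 10, 13, 17, 16, 6, 7, 2, 8, 3, 9, 5]
rank  pair      lcp
   1  s[12:],s[15:]  1  'a'
   2  s[15:],s[1:]  2  'ac'
   3  s[1:],s[4:]  1  'a'
   4  s[4:],s[18:]  0  ''
   5  s[18:],s[11:]  1  'b'
   6  s[11:],s[14:]  2  'ba'
   7  s[14:],s[0:]  3  'bac'
   8  s[0:],s[10:]  1  'b'
   9  s[10:],s[13:]  3  'bba'
  10  s[13:],s[17:]  0  ''
  11  s[17:],s[16:]  1  'c'
  12  s[16:],s[6:]  2  'cc'
  13  s[6:],s[7:]  2  'cc'
  14  s[7:],s[2:]  1  'c'
  15  s[2:],s[8:]  2  'cd'
  16  s[8:],s[3:]  0  ''
  17  s[3:],s[9:]  1  'd'
  18  s[9:],s[5:]  1  'd'

[0, 1, 2, 1, 0, 1, 2, 3, 1, 3, 0, 1, 2, 2, 1, 2, 0, 1, 1]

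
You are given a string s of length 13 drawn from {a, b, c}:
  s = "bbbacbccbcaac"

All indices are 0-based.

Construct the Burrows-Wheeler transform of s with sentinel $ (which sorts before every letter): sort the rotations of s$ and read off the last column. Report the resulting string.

rank  rotation        last
    0  $bbbacbccbcaac  c
    1  aac$bbbacbccbc  c
    2  ac$bbbacbccbca  a
    3  acbccbcaac$bbb  b
    4  bacbccbcaac$bb  b
    5  bbacbccbcaac$b  b
    6  bbbacbccbcaac$  $
    7  bcaac$bbbacbcc  c
    8  bccbcaac$bbbac  c
    9  c$bbbacbccbcaa  a
   10  caac$bbbacbccb  b
   11  cbcaac$bbbacbc  c
   12  cbccbcaac$bbba  a
   13  ccbcaac$bbbacb  b

ccabbb$ccabcab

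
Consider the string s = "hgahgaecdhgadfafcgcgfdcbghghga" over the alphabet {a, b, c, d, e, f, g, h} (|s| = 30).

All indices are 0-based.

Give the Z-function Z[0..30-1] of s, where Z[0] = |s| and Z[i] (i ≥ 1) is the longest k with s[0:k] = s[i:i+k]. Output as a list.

Z[0]=30
i=1: outside box; Z[1]=0
i=2: outside box; Z[2]=0
i=3: outside box; Z[3]=3 extend→box=[3,6)
i=4: min(r-i=2, Z[1]=0)=0; Z[4]=0
i=5: min(r-i=1, Z[2]=0)=0; Z[5]=0
i=6: outside box; Z[6]=0
i=7: outside box; Z[7]=0
i=8: outside box; Z[8]=0
i=9: outside box; Z[9]=3 extend→box=[9,12)
i=10: min(r-i=2, Z[1]=0)=0; Z[10]=0
i=11: min(r-i=1, Z[2]=0)=0; Z[11]=0
i=12: outside box; Z[12]=0
i=13: outside box; Z[13]=0
i=14: outside box; Z[14]=0
i=15: outside box; Z[15]=0
i=16: outside box; Z[16]=0
i=17: outside box; Z[17]=0
i=18: outside box; Z[18]=0
i=19: outside box; Z[19]=0
i=20: outside box; Z[20]=0
i=21: outside box; Z[21]=0
i=22: outside box; Z[22]=0
i=23: outside box; Z[23]=0
i=24: outside box; Z[24]=0
i=25: outside box; Z[25]=2 extend→box=[25,27)
i=26: min(r-i=1, Z[1]=0)=0; Z[26]=0
i=27: outside box; Z[27]=3 extend→box=[27,30)
i=28: min(r-i=2, Z[1]=0)=0; Z[28]=0
i=29: min(r-i=1, Z[2]=0)=0; Z[29]=0

[30, 0, 0, 3, 0, 0, 0, 0, 0, 3, 0, 0, 0, 0, 0, 0, 0, 0, 0, 0, 0, 0, 0, 0, 0, 2, 0, 3, 0, 0]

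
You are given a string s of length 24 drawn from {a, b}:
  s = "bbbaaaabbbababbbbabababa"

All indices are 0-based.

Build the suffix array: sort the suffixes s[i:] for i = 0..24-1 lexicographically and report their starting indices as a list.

rank→(start, suffix):
  0 → (23, 'a')
  1 → (3, 'aaaabbbababbbbabababa')
  2 → (4, 'aaabbbababbbbabababa')
  3 → (5, 'aabbbababbbbabababa')
  4 → (21, 'aba')
  5 → (19, 'ababa')
  6 → (17, 'abababa')
  7 → (10, 'ababbbbabababa')
  8 → (6, 'abbbababbbbabababa')
  9 → (12, 'abbbbabababa')
  10 → (22, 'ba')
  11 → (2, 'baaaabbbababbbbabababa')
  12 → (20, 'baba')
  13 → (18, 'bababa')
  14 → (16, 'babababa')
  15 → (9, 'bababbbbabababa')
  16 → (11, 'babbbbabababa')
  17 → (1, 'bbaaaabbbababbbbabababa')
  18 → (15, 'bbabababa')
  19 → (8, 'bbababbbbabababa')
  20 → (0, 'bbbaaaabbbababbbbabababa')
  21 → (14, 'bbbabababa')
  22 → (7, 'bbbababbbbabababa')
  23 → (13, 'bbbbabababa')

[23, 3, 4, 5, 21, 19, 17, 10, 6, 12, 22, 2, 20, 18, 16, 9, 11, 1, 15, 8, 0, 14, 7, 13]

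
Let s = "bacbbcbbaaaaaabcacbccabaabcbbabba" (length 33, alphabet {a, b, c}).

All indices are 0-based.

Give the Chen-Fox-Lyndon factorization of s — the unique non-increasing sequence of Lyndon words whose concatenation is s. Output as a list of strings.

emit factor 1: 'b' (i=0, period=1)
emit factor 2: 'acbbcbb' (i=1, period=7)
emit factor 3: 'aaaaaabcacbccabaabcbbabb' (i=8, period=24)
emit factor 4: 'a' (i=32, period=1)

["b", "acbbcbb", "aaaaaabcacbccabaabcbbabb", "a"]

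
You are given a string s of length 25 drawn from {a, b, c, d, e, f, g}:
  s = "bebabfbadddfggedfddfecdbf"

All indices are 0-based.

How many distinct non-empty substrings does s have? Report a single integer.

300

rank | idx | suffix
   0 |   3 | abfbadddfggedfddfecdbf
   1 |   7 | adddfggedfddfecdbf
   2 |   2 | babfbadddfggedfddfecdbf
   3 |   6 | badddfggedfddfecdbf
   4 |   0 | bebabfbadddfggedfddfecdbf
   5 |  23 | bf
   6 |   4 | bfbadddfggedfddfecdbf
   7 |  21 | cdbf
   8 |  22 | dbf
   9 |   8 | dddfggedfddfecdbf
  10 |  17 | ddfecdbf
  11 |   9 | ddfggedfddfecdbf
  12 |  15 | dfddfecdbf
  13 |  18 | dfecdbf
  14 |  10 | dfggedfddfecdbf
  15 |   1 | ebabfbadddfggedfddfecdbf
  16 |  20 | ecdbf
  17 |  14 | edfddfecdbf
  18 |  24 | f
  19 |   5 | fbadddfggedfddfecdbf
  20 |  16 | fddfecdbf
  21 |  19 | fecdbf
  22 |  11 | fggedfddfecdbf
  23 |  13 | gedfddfecdbf
  24 |  12 | ggedfddfecdbf

SA = [3, 7, 2, 6, 0, 23, 4, 21, 22, 8, 17, 9, 15, 18, 10, 1, 20, 14, 24, 5, 16, 19, 11, 13, 12]
[i] adj suffixes → lcp
  [1] 3/7 → 1 ('a')
  [2] 7/2 → 0 ('')
  [3] 2/6 → 2 ('ba')
  [4] 6/0 → 1 ('b')
  [5] 0/23 → 1 ('b')
  [6] 23/4 → 2 ('bf')
  [7] 4/21 → 0 ('')
  [8] 21/22 → 0 ('')
  [9] 22/8 → 1 ('d')
  [10] 8/17 → 2 ('dd')
  [11] 17/9 → 3 ('ddf')
  [12] 9/15 → 1 ('d')
  [13] 15/18 → 2 ('df')
  [14] 18/10 → 2 ('df')
  [15] 10/1 → 0 ('')
  [16] 1/20 → 1 ('e')
  [17] 20/14 → 1 ('e')
  [18] 14/24 → 0 ('')
  [19] 24/5 → 1 ('f')
  [20] 5/16 → 1 ('f')
  [21] 16/19 → 1 ('f')
  [22] 19/11 → 1 ('f')
  [23] 11/13 → 0 ('')
  [24] 13/12 → 1 ('g')

n(n+1)/2 = 25·26/2 = 325
Σ LCP = 0 + 1 + 0 + 2 + 1 + 1 + 2 + 0 + 0 + 1 + 2 + 3 + 1 + 2 + 2 + 0 + 1 + 1 + 0 + 1 + 1 + 1 + 1 + 0 + 1 = 25
distinct = 325 − 25 = 300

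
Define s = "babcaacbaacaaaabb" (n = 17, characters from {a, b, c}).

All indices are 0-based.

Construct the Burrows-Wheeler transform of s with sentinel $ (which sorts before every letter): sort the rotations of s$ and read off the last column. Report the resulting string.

bcaabcabaabc$aaaba

rank  rotation            last
    0  $babcaacbaacaaaabb  b
    1  aaaabb$babcaacbaac  c
    2  aaabb$babcaacbaaca  a
    3  aabb$babcaacbaacaa  a
    4  aacaaaabb$babcaacb  b
    5  aacbaacaaaabb$babc  c
    6  abb$babcaacbaacaaa  a
    7  abcaacbaacaaaabb$b  b
    8  acaaaabb$babcaacba  a
    9  acbaacaaaabb$babca  a
   10  b$babcaacbaacaaaab  b
   11  baacaaaabb$babcaac  c
   12  babcaacbaacaaaabb$  $
   13  bb$babcaacbaacaaaa  a
   14  bcaacbaacaaaabb$ba  a
   15  caaaabb$babcaacbaa  a
   16  caacbaacaaaabb$bab  b
   17  cbaacaaaabb$babcaa  a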